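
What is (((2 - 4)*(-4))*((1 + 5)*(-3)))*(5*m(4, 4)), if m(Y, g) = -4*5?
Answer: 14400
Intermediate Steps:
m(Y, g) = -20
(((2 - 4)*(-4))*((1 + 5)*(-3)))*(5*m(4, 4)) = (((2 - 4)*(-4))*((1 + 5)*(-3)))*(5*(-20)) = ((-2*(-4))*(6*(-3)))*(-100) = (8*(-18))*(-100) = -144*(-100) = 14400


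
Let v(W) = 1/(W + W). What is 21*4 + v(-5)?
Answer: 839/10 ≈ 83.900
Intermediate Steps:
v(W) = 1/(2*W)
21*4 + v(-5) = 21*4 + (½)/(-5) = 84 + (½)*(-⅕) = 84 - ⅒ = 839/10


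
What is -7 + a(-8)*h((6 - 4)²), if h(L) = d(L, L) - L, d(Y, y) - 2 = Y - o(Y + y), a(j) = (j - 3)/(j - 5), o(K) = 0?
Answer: -69/13 ≈ -5.3077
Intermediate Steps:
a(j) = (-3 + j)/(-5 + j)
d(Y, y) = 2 + Y (d(Y, y) = 2 + (Y - 1*0) = 2 + (Y + 0) = 2 + Y)
h(L) = 2 (h(L) = (2 + L) - L = 2)
-7 + a(-8)*h((6 - 4)²) = -7 + ((-3 - 8)/(-5 - 8))*2 = -7 + (-11/(-13))*2 = -7 - 1/13*(-11)*2 = -7 + (11/13)*2 = -7 + 22/13 = -69/13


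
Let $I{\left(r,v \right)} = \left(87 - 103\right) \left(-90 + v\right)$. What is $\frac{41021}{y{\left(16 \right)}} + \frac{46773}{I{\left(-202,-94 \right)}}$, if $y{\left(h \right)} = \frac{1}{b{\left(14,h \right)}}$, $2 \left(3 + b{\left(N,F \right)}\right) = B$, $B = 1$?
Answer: $- \frac{301867787}{2944} \approx -1.0254 \cdot 10^{5}$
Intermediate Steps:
$b{\left(N,F \right)} = - \frac{5}{2}$ ($b{\left(N,F \right)} = -3 + \frac{1}{2} \cdot 1 = -3 + \frac{1}{2} = - \frac{5}{2}$)
$y{\left(h \right)} = - \frac{2}{5}$ ($y{\left(h \right)} = \frac{1}{- \frac{5}{2}} = - \frac{2}{5}$)
$I{\left(r,v \right)} = 1440 - 16 v$ ($I{\left(r,v \right)} = - 16 \left(-90 + v\right) = 1440 - 16 v$)
$\frac{41021}{y{\left(16 \right)}} + \frac{46773}{I{\left(-202,-94 \right)}} = \frac{41021}{- \frac{2}{5}} + \frac{46773}{1440 - -1504} = 41021 \left(- \frac{5}{2}\right) + \frac{46773}{1440 + 1504} = - \frac{205105}{2} + \frac{46773}{2944} = - \frac{301867787}{2944}$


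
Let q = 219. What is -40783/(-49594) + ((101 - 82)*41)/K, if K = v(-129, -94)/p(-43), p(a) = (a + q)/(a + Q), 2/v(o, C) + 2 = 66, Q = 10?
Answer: -19780345363/148782 ≈ -1.3295e+5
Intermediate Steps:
v(o, C) = 1/32 (v(o, C) = 2/(-2 + 66) = 2/64 = 2*(1/64) = 1/32)
p(a) = (219 + a)/(10 + a) (p(a) = (a + 219)/(a + 10) = (219 + a)/(10 + a))
K = -3/512 (K = 1/(32*(((219 - 43)/(10 - 43)))) = 1/(32*((176/(-33)))) = 1/(32*((-1/33*176))) = 1/(32*(-16/3)) = (1/32)*(-3/16) = -3/512 ≈ -0.0058594)
-40783/(-49594) + ((101 - 82)*41)/K = -40783/(-49594) + ((101 - 82)*41)/(-3/512) = -40783*(-1/49594) + (19*41)*(-512/3) = 40783/49594 + 779*(-512/3) = 40783/49594 - 398848/3 = -19780345363/148782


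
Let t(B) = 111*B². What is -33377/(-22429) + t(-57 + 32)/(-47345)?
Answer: 4844438/212380201 ≈ 0.022810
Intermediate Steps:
-33377/(-22429) + t(-57 + 32)/(-47345) = -33377/(-22429) + (111*(-57 + 32)²)/(-47345) = -33377*(-1/22429) + (111*(-25)²)*(-1/47345) = 33377/22429 + (111*625)*(-1/47345) = 33377/22429 + 69375*(-1/47345) = 33377/22429 - 13875/9469 = 4844438/212380201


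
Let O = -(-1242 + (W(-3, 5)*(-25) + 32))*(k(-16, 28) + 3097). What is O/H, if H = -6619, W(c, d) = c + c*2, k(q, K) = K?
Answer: -3078125/6619 ≈ -465.04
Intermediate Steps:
W(c, d) = 3*c (W(c, d) = c + 2*c = 3*c)
O = 3078125 (O = -(-1242 + ((3*(-3))*(-25) + 32))*(28 + 3097) = -(-1242 + (-9*(-25) + 32))*3125 = -(-1242 + (225 + 32))*3125 = -(-1242 + 257)*3125 = -(-985)*3125 = -1*(-3078125) = 3078125)
O/H = 3078125/(-6619) = 3078125*(-1/6619) = -3078125/6619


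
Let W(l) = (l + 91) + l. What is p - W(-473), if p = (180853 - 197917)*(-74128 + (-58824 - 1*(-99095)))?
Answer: 577736703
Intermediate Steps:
p = 577735848 (p = -17064*(-74128 + (-58824 + 99095)) = -17064*(-74128 + 40271) = -17064*(-33857) = 577735848)
W(l) = 91 + 2*l (W(l) = (91 + l) + l = 91 + 2*l)
p - W(-473) = 577735848 - (91 + 2*(-473)) = 577735848 - (91 - 946) = 577735848 - 1*(-855) = 577735848 + 855 = 577736703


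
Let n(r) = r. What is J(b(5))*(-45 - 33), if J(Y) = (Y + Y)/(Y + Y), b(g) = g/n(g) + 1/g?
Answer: -78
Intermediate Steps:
b(g) = 1 + 1/g (b(g) = g/g + 1/g = 1 + 1/g)
J(Y) = 1 (J(Y) = (2*Y)/((2*Y)) = (2*Y)*(1/(2*Y)) = 1)
J(b(5))*(-45 - 33) = 1*(-45 - 33) = 1*(-78) = -78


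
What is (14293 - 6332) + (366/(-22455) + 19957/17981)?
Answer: 1071600540848/134587785 ≈ 7962.1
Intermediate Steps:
(14293 - 6332) + (366/(-22455) + 19957/17981) = 7961 + (366*(-1/22455) + 19957*(1/17981)) = 7961 + (-122/7485 + 19957/17981) = 7961 + 147184463/134587785 = 1071600540848/134587785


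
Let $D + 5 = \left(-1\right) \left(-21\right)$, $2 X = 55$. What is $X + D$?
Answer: $\frac{87}{2} \approx 43.5$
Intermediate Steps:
$X = \frac{55}{2}$ ($X = \frac{1}{2} \cdot 55 = \frac{55}{2} \approx 27.5$)
$D = 16$ ($D = -5 - -21 = -5 + 21 = 16$)
$X + D = \frac{55}{2} + 16 = \frac{87}{2}$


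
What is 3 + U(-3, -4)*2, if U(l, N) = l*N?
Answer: 27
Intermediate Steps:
U(l, N) = N*l
3 + U(-3, -4)*2 = 3 - 4*(-3)*2 = 3 + 12*2 = 3 + 24 = 27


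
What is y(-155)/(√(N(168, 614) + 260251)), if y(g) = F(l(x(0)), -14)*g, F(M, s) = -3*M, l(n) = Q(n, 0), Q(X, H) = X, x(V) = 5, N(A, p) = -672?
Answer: 2325*√259579/259579 ≈ 4.5634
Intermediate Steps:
l(n) = n
y(g) = -15*g (y(g) = (-3*5)*g = -15*g)
y(-155)/(√(N(168, 614) + 260251)) = (-15*(-155))/(√(-672 + 260251)) = 2325/(√259579) = 2325*(√259579/259579) = 2325*√259579/259579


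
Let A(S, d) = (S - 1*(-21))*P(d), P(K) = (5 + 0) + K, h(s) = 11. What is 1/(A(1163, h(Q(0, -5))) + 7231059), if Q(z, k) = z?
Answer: 1/7250003 ≈ 1.3793e-7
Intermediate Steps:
P(K) = 5 + K
A(S, d) = (5 + d)*(21 + S) (A(S, d) = (S - 1*(-21))*(5 + d) = (S + 21)*(5 + d) = (21 + S)*(5 + d) = (5 + d)*(21 + S))
1/(A(1163, h(Q(0, -5))) + 7231059) = 1/((5 + 11)*(21 + 1163) + 7231059) = 1/(16*1184 + 7231059) = 1/(18944 + 7231059) = 1/7250003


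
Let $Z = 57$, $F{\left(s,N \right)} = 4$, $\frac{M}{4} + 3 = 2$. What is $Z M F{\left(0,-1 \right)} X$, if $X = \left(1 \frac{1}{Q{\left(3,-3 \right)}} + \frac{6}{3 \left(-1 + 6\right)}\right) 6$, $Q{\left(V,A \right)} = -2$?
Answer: $\frac{2736}{5} \approx 547.2$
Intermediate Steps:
$M = -4$ ($M = -12 + 4 \cdot 2 = -12 + 8 = -4$)
$X = - \frac{3}{5}$ ($X = \left(1 \frac{1}{-2} + \frac{6}{3 \left(-1 + 6\right)}\right) 6 = \left(1 \left(- \frac{1}{2}\right) + \frac{6}{3 \cdot 5}\right) 6 = \left(- \frac{1}{2} + \frac{6}{15}\right) 6 = \left(- \frac{1}{2} + 6 \cdot \frac{1}{15}\right) 6 = \left(- \frac{1}{2} + \frac{2}{5}\right) 6 = \left(- \frac{1}{10}\right) 6 = - \frac{3}{5} \approx -0.6$)
$Z M F{\left(0,-1 \right)} X = 57 \left(-4\right) 4 \left(- \frac{3}{5}\right) = \left(-228\right) \left(- \frac{12}{5}\right) = \frac{2736}{5}$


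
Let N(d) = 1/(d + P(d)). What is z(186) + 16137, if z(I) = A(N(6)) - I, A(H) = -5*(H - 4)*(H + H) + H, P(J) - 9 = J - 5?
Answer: 2042051/128 ≈ 15954.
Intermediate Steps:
P(J) = 4 + J (P(J) = 9 + (J - 5) = 9 + (-5 + J) = 4 + J)
N(d) = 1/(4 + 2*d) (N(d) = 1/(d + (4 + d)) = 1/(4 + 2*d))
A(H) = H - 10*H*(-4 + H) (A(H) = -5*(-4 + H)*2*H + H = -10*H*(-4 + H) + H = H - 10*H*(-4 + H))
z(I) = 323/128 - I (z(I) = (1/(2*(2 + 6)))*(41 - 5/(2 + 6)) - I = ((1/2)/8)*(41 - 5/8) - I = ((1/2)*(1/8))*(41 - 5/8) - I = (41 - 10*1/16)/16 - I = (41 - 5/8)/16 - I = (1/16)*(323/8) - I = 323/128 - I)
z(186) + 16137 = (323/128 - 1*186) + 16137 = (323/128 - 186) + 16137 = -23485/128 + 16137 = 2042051/128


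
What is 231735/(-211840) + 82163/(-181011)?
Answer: -11870398801/7669074048 ≈ -1.5478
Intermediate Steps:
231735/(-211840) + 82163/(-181011) = 231735*(-1/211840) + 82163*(-1/181011) = -46347/42368 - 82163/181011 = -11870398801/7669074048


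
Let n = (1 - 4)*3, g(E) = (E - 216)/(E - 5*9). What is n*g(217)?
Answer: -9/172 ≈ -0.052326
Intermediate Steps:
g(E) = (-216 + E)/(-45 + E) (g(E) = (-216 + E)/(E - 45) = (-216 + E)/(-45 + E))
n = -9 (n = -3*3 = -9)
n*g(217) = -9*(-216 + 217)/(-45 + 217) = -9/172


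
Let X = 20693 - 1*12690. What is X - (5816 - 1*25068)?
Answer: 27255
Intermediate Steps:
X = 8003 (X = 20693 - 12690 = 8003)
X - (5816 - 1*25068) = 8003 - (5816 - 1*25068) = 8003 - (5816 - 25068) = 8003 - 1*(-19252) = 8003 + 19252 = 27255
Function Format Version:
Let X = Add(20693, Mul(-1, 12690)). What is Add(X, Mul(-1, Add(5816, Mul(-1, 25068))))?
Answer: 27255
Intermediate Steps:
X = 8003 (X = Add(20693, -12690) = 8003)
Add(X, Mul(-1, Add(5816, Mul(-1, 25068)))) = Add(8003, Mul(-1, Add(5816, Mul(-1, 25068)))) = Add(8003, Mul(-1, Add(5816, -25068))) = Add(8003, Mul(-1, -19252)) = Add(8003, 19252) = 27255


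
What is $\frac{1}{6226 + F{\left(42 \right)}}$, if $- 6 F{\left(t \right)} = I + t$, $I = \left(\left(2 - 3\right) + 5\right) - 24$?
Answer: $\frac{3}{18667} \approx 0.00016071$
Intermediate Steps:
$I = -20$ ($I = \left(-1 + 5\right) - 24 = 4 - 24 = -20$)
$F{\left(t \right)} = \frac{10}{3} - \frac{t}{6}$ ($F{\left(t \right)} = - \frac{-20 + t}{6} = \frac{10}{3} - \frac{t}{6}$)
$\frac{1}{6226 + F{\left(42 \right)}} = \frac{1}{6226 + \left(\frac{10}{3} - 7\right)} = \frac{1}{6226 - \frac{11}{3}} = \frac{1}{\frac{18667}{3}} = \frac{3}{18667}$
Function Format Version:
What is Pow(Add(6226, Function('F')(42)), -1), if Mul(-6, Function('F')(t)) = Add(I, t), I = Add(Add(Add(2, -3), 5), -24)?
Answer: Rational(3, 18667) ≈ 0.00016071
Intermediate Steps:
I = -20 (I = Add(Add(-1, 5), -24) = Add(4, -24) = -20)
Function('F')(t) = Add(Rational(10, 3), Mul(Rational(-1, 6), t)) (Function('F')(t) = Mul(Rational(-1, 6), Add(-20, t)) = Add(Rational(10, 3), Mul(Rational(-1, 6), t)))
Pow(Add(6226, Function('F')(42)), -1) = Pow(Add(6226, Add(Rational(10, 3), Mul(Rational(-1, 6), 42))), -1) = Pow(Add(6226, Add(Rational(10, 3), -7)), -1) = Pow(Add(6226, Rational(-11, 3)), -1) = Pow(Rational(18667, 3), -1) = Rational(3, 18667)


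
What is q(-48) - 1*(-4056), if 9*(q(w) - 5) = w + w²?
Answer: 12935/3 ≈ 4311.7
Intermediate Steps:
q(w) = 5 + w/9 + w²/9 (q(w) = 5 + (w + w²)/9 = 5 + (w/9 + w²/9) = 5 + w/9 + w²/9)
q(-48) - 1*(-4056) = (5 + (⅑)*(-48) + (⅑)*(-48)²) - 1*(-4056) = (5 - 16/3 + (⅑)*2304) + 4056 = (5 - 16/3 + 256) + 4056 = 767/3 + 4056 = 12935/3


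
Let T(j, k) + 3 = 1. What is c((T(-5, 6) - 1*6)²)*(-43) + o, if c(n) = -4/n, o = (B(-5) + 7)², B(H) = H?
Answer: 107/16 ≈ 6.6875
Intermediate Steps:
T(j, k) = -2 (T(j, k) = -3 + 1 = -2)
o = 4 (o = (-5 + 7)² = 2² = 4)
c((T(-5, 6) - 1*6)²)*(-43) + o = -4/(-2 - 1*6)²*(-43) + 4 = -4/(-2 - 6)²*(-43) + 4 = -4/((-8)²)*(-43) + 4 = -4/64*(-43) + 4 = -4*1/64*(-43) + 4 = -1/16*(-43) + 4 = 43/16 + 4 = 107/16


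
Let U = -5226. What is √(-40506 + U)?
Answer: 2*I*√11433 ≈ 213.85*I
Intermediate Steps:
√(-40506 + U) = √(-40506 - 5226) = √(-45732) = 2*I*√11433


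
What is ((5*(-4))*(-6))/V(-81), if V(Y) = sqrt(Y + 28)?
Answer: -120*I*sqrt(53)/53 ≈ -16.483*I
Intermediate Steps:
V(Y) = sqrt(28 + Y)
((5*(-4))*(-6))/V(-81) = ((5*(-4))*(-6))/(sqrt(28 - 81)) = (-20*(-6))/(sqrt(-53)) = 120/((I*sqrt(53))) = 120*(-I*sqrt(53)/53) = -120*I*sqrt(53)/53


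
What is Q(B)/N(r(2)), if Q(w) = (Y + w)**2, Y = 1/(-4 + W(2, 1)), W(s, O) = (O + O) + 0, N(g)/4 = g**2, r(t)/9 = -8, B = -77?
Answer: 24025/82944 ≈ 0.28965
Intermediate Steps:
r(t) = -72 (r(t) = 9*(-8) = -72)
N(g) = 4*g**2
W(s, O) = 2*O (W(s, O) = 2*O + 0 = 2*O)
Y = -1/2 (Y = 1/(-4 + 2*1) = 1/(-4 + 2) = 1/(-2) = -1/2 ≈ -0.50000)
Q(w) = (-1/2 + w)**2
Q(B)/N(r(2)) = ((-1 + 2*(-77))**2/4)/((4*(-72)**2)) = ((-1 - 154)**2/4)/((4*5184)) = ((1/4)*(-155)**2)/20736 = ((1/4)*24025)*(1/20736) = (24025/4)*(1/20736) = 24025/82944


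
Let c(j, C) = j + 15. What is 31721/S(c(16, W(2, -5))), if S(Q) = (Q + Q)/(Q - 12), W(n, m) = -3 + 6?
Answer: 602699/62 ≈ 9721.0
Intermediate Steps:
W(n, m) = 3
c(j, C) = 15 + j
S(Q) = 2*Q/(-12 + Q) (S(Q) = (2*Q)/(-12 + Q) = 2*Q/(-12 + Q))
31721/S(c(16, W(2, -5))) = 31721/((2*(15 + 16)/(-12 + (15 + 16)))) = 31721/((2*31/(-12 + 31))) = 31721/((2*31/19)) = 31721/((2*31*(1/19))) = 31721/(62/19) = 31721*(19/62) = 602699/62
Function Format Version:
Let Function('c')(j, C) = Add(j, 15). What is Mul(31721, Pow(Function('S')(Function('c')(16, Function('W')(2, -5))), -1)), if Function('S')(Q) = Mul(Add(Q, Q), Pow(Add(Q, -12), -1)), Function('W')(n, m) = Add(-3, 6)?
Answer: Rational(602699, 62) ≈ 9721.0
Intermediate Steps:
Function('W')(n, m) = 3
Function('c')(j, C) = Add(15, j)
Function('S')(Q) = Mul(2, Q, Pow(Add(-12, Q), -1)) (Function('S')(Q) = Mul(Mul(2, Q), Pow(Add(-12, Q), -1)) = Mul(2, Q, Pow(Add(-12, Q), -1)))
Mul(31721, Pow(Function('S')(Function('c')(16, Function('W')(2, -5))), -1)) = Mul(31721, Pow(Mul(2, Add(15, 16), Pow(Add(-12, Add(15, 16)), -1)), -1)) = Mul(31721, Pow(Mul(2, 31, Pow(Add(-12, 31), -1)), -1)) = Mul(31721, Pow(Mul(2, 31, Pow(19, -1)), -1)) = Mul(31721, Pow(Mul(2, 31, Rational(1, 19)), -1)) = Mul(31721, Pow(Rational(62, 19), -1)) = Mul(31721, Rational(19, 62)) = Rational(602699, 62)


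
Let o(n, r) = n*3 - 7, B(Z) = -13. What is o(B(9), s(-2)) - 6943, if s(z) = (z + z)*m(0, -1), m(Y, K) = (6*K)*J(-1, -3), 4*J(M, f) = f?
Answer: -6989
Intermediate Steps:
J(M, f) = f/4
m(Y, K) = -9*K/2 (m(Y, K) = (6*K)*((¼)*(-3)) = (6*K)*(-¾) = -9*K/2)
s(z) = 9*z (s(z) = (z + z)*(-9/2*(-1)) = (2*z)*(9/2) = 9*z)
o(n, r) = -7 + 3*n (o(n, r) = 3*n - 7 = -7 + 3*n)
o(B(9), s(-2)) - 6943 = (-7 + 3*(-13)) - 6943 = (-7 - 39) - 6943 = -46 - 6943 = -6989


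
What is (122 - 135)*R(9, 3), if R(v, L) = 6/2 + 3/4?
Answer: -195/4 ≈ -48.750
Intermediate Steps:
R(v, L) = 15/4 (R(v, L) = 6*(1/2) + 3*(1/4) = 3 + 3/4 = 15/4)
(122 - 135)*R(9, 3) = (122 - 135)*(15/4) = -13*15/4 = -195/4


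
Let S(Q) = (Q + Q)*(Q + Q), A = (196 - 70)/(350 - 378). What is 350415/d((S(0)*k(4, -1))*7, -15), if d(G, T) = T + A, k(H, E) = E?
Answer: -17970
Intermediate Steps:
A = -9/2 (A = 126/(-28) = 126*(-1/28) = -9/2 ≈ -4.5000)
S(Q) = 4*Q² (S(Q) = (2*Q)*(2*Q) = 4*Q²)
d(G, T) = -9/2 + T (d(G, T) = T - 9/2 = -9/2 + T)
350415/d((S(0)*k(4, -1))*7, -15) = 350415/(-9/2 - 15) = 350415/(-39/2) = 350415*(-2/39) = -17970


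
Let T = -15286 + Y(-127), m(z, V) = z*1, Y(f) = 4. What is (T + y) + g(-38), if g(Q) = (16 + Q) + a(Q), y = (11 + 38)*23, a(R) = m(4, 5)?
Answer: -14173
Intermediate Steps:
m(z, V) = z
a(R) = 4
y = 1127 (y = 49*23 = 1127)
T = -15282 (T = -15286 + 4 = -15282)
g(Q) = 20 + Q (g(Q) = (16 + Q) + 4 = 20 + Q)
(T + y) + g(-38) = (-15282 + 1127) + (20 - 38) = -14155 - 18 = -14173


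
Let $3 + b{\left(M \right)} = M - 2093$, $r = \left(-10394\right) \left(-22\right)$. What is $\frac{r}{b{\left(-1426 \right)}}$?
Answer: $- \frac{114334}{1761} \approx -64.926$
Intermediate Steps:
$r = 228668$
$b{\left(M \right)} = -2096 + M$ ($b{\left(M \right)} = -3 + \left(M - 2093\right) = -3 + \left(-2093 + M\right) = -2096 + M$)
$\frac{r}{b{\left(-1426 \right)}} = \frac{228668}{-2096 - 1426} = \frac{228668}{-3522} = 228668 \left(- \frac{1}{3522}\right) = - \frac{114334}{1761}$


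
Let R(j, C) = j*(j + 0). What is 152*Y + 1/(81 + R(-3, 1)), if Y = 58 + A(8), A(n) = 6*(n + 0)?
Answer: 1450081/90 ≈ 16112.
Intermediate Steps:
A(n) = 6*n
R(j, C) = j² (R(j, C) = j*j = j²)
Y = 106 (Y = 58 + 6*8 = 58 + 48 = 106)
152*Y + 1/(81 + R(-3, 1)) = 152*106 + 1/(81 + (-3)²) = 16112 + 1/(81 + 9) = 16112 + 1/90 = 1450081/90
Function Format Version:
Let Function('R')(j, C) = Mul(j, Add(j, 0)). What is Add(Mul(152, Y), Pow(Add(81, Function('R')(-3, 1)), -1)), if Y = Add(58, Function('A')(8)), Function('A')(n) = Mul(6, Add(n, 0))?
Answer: Rational(1450081, 90) ≈ 16112.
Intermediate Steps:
Function('A')(n) = Mul(6, n)
Function('R')(j, C) = Pow(j, 2) (Function('R')(j, C) = Mul(j, j) = Pow(j, 2))
Y = 106 (Y = Add(58, Mul(6, 8)) = Add(58, 48) = 106)
Add(Mul(152, Y), Pow(Add(81, Function('R')(-3, 1)), -1)) = Add(Mul(152, 106), Pow(Add(81, Pow(-3, 2)), -1)) = Add(16112, Pow(Add(81, 9), -1)) = Add(16112, Pow(90, -1)) = Add(16112, Rational(1, 90)) = Rational(1450081, 90)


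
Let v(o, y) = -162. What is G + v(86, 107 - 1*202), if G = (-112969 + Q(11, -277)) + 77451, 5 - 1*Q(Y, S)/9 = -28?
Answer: -35383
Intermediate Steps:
Q(Y, S) = 297 (Q(Y, S) = 45 - 9*(-28) = 45 + 252 = 297)
G = -35221 (G = (-112969 + 297) + 77451 = -112672 + 77451 = -35221)
G + v(86, 107 - 1*202) = -35221 - 162 = -35383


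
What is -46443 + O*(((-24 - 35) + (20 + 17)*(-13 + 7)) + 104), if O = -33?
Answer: -40602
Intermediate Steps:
-46443 + O*(((-24 - 35) + (20 + 17)*(-13 + 7)) + 104) = -46443 - 33*(((-24 - 35) + (20 + 17)*(-13 + 7)) + 104) = -46443 - 33*((-59 + 37*(-6)) + 104) = -46443 - 33*((-59 - 222) + 104) = -46443 - 33*(-281 + 104) = -46443 - 33*(-177) = -46443 + 5841 = -40602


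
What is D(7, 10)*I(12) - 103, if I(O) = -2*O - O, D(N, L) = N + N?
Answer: -607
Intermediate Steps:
D(N, L) = 2*N
I(O) = -3*O
D(7, 10)*I(12) - 103 = (2*7)*(-3*12) - 103 = 14*(-36) - 103 = -504 - 103 = -607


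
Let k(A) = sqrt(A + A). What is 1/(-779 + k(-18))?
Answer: -779/606877 - 6*I/606877 ≈ -0.0012836 - 9.8867e-6*I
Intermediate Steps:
k(A) = sqrt(2)*sqrt(A) (k(A) = sqrt(2*A) = sqrt(2)*sqrt(A))
1/(-779 + k(-18)) = 1/(-779 + sqrt(2)*sqrt(-18)) = 1/(-779 + sqrt(2)*(3*I*sqrt(2))) = 1/(-779 + 6*I) = (-779 - 6*I)/606877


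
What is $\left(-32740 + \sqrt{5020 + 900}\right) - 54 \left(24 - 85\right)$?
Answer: $-29446 + 4 \sqrt{370} \approx -29369.0$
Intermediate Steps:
$\left(-32740 + \sqrt{5020 + 900}\right) - 54 \left(24 - 85\right) = \left(-32740 + \sqrt{5920}\right) - -3294 = \left(-32740 + 4 \sqrt{370}\right) + 3294 = -29446 + 4 \sqrt{370}$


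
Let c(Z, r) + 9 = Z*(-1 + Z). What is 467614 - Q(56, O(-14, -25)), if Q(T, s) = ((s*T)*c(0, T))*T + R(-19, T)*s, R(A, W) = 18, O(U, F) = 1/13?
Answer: 6107188/13 ≈ 4.6978e+5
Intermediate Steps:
O(U, F) = 1/13
c(Z, r) = -9 + Z*(-1 + Z)
Q(T, s) = 18*s - 9*s*T² (Q(T, s) = ((s*T)*(-9 + 0² - 1*0))*T + 18*s = ((T*s)*(-9 + 0 + 0))*T + 18*s = ((T*s)*(-9))*T + 18*s = (-9*T*s)*T + 18*s = -9*s*T² + 18*s = 18*s - 9*s*T²)
467614 - Q(56, O(-14, -25)) = 467614 - 9*(2 - 1*56²)/13 = 467614 - 9*(2 - 1*3136)/13 = 467614 - 9*(2 - 3136)/13 = 467614 - 9*(-3134)/13 = 467614 - 1*(-28206/13) = 467614 + 28206/13 = 6107188/13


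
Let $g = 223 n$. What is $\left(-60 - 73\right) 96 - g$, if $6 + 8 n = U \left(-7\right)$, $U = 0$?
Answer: $- \frac{50403}{4} \approx -12601.0$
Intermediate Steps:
$n = - \frac{3}{4}$ ($n = - \frac{3}{4} + \frac{0 \left(-7\right)}{8} = - \frac{3}{4} + \frac{1}{8} \cdot 0 = - \frac{3}{4} + 0 = - \frac{3}{4} \approx -0.75$)
$g = - \frac{669}{4}$ ($g = 223 \left(- \frac{3}{4}\right) = - \frac{669}{4} \approx -167.25$)
$\left(-60 - 73\right) 96 - g = \left(-60 - 73\right) 96 - - \frac{669}{4} = \left(-133\right) 96 + \frac{669}{4} = -12768 + \frac{669}{4} = - \frac{50403}{4}$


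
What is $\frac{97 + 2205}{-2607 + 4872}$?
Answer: $\frac{2302}{2265} \approx 1.0163$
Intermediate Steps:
$\frac{97 + 2205}{-2607 + 4872} = \frac{2302}{2265}$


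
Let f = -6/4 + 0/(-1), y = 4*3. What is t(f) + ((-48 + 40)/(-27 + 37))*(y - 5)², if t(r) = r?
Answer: -407/10 ≈ -40.700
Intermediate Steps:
y = 12
f = -3/2 (f = -6*¼ + 0*(-1) = -3/2 + 0 = -3/2 ≈ -1.5000)
t(f) + ((-48 + 40)/(-27 + 37))*(y - 5)² = -3/2 + ((-48 + 40)/(-27 + 37))*(12 - 5)² = -3/2 - 8/10*7² = -3/2 - 8*⅒*49 = -3/2 - ⅘*49 = -3/2 - 196/5 = -407/10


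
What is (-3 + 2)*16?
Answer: -16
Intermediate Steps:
(-3 + 2)*16 = -1*16 = -16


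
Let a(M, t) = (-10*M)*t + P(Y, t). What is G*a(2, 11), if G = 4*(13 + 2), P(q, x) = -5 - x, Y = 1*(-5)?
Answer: -14160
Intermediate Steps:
Y = -5
a(M, t) = -5 - t - 10*M*t (a(M, t) = (-10*M)*t + (-5 - t) = -10*M*t + (-5 - t) = -5 - t - 10*M*t)
G = 60 (G = 4*15 = 60)
G*a(2, 11) = 60*(-5 - 1*11 - 10*2*11) = 60*(-5 - 11 - 220) = 60*(-236) = -14160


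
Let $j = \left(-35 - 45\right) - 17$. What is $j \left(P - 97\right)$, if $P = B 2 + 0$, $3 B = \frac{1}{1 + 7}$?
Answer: $\frac{112811}{12} \approx 9400.9$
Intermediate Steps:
$B = \frac{1}{24}$ ($B = \frac{1}{3 \left(1 + 7\right)} = \frac{1}{3 \cdot 8} = \frac{1}{3} \cdot \frac{1}{8} = \frac{1}{24} \approx 0.041667$)
$j = -97$ ($j = -80 - 17 = -97$)
$P = \frac{1}{12}$ ($P = \frac{1}{24} \cdot 2 + 0 = \frac{1}{12} + 0 = \frac{1}{12} \approx 0.083333$)
$j \left(P - 97\right) = - 97 \left(\frac{1}{12} - 97\right) = \left(-97\right) \left(- \frac{1163}{12}\right) = \frac{112811}{12}$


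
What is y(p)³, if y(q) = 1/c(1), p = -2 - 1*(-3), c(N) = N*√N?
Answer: 1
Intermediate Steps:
c(N) = N^(3/2)
p = 1 (p = -2 + 3 = 1)
y(q) = 1 (y(q) = 1/(1^(3/2)) = 1/1 = 1)
y(p)³ = 1³ = 1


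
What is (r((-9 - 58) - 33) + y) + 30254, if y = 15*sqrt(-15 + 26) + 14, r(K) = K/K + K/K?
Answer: 30270 + 15*sqrt(11) ≈ 30320.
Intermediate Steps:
r(K) = 2 (r(K) = 1 + 1 = 2)
y = 14 + 15*sqrt(11) (y = 15*sqrt(11) + 14 = 14 + 15*sqrt(11) ≈ 63.749)
(r((-9 - 58) - 33) + y) + 30254 = (2 + (14 + 15*sqrt(11))) + 30254 = (16 + 15*sqrt(11)) + 30254 = 30270 + 15*sqrt(11)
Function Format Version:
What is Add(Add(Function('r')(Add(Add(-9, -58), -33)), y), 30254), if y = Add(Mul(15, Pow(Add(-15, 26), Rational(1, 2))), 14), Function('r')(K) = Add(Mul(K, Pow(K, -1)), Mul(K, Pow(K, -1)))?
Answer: Add(30270, Mul(15, Pow(11, Rational(1, 2)))) ≈ 30320.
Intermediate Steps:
Function('r')(K) = 2 (Function('r')(K) = Add(1, 1) = 2)
y = Add(14, Mul(15, Pow(11, Rational(1, 2)))) (y = Add(Mul(15, Pow(11, Rational(1, 2))), 14) = Add(14, Mul(15, Pow(11, Rational(1, 2)))) ≈ 63.749)
Add(Add(Function('r')(Add(Add(-9, -58), -33)), y), 30254) = Add(Add(2, Add(14, Mul(15, Pow(11, Rational(1, 2))))), 30254) = Add(Add(16, Mul(15, Pow(11, Rational(1, 2)))), 30254) = Add(30270, Mul(15, Pow(11, Rational(1, 2))))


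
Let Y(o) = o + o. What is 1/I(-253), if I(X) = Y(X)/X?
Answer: ½ ≈ 0.50000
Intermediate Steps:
Y(o) = 2*o
I(X) = 2 (I(X) = (2*X)/X = 2)
1/I(-253) = 1/2 = ½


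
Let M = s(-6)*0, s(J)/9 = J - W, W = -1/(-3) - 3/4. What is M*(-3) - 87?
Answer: -87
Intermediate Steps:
W = -5/12 (W = -1*(-1/3) - 3*1/4 = 1/3 - 3/4 = -5/12 ≈ -0.41667)
s(J) = 15/4 + 9*J (s(J) = 9*(J - 1*(-5/12)) = 9*(J + 5/12) = 9*(5/12 + J) = 15/4 + 9*J)
M = 0 (M = (15/4 + 9*(-6))*0 = (15/4 - 54)*0 = -201/4*0 = 0)
M*(-3) - 87 = 0*(-3) - 87 = 0 - 87 = -87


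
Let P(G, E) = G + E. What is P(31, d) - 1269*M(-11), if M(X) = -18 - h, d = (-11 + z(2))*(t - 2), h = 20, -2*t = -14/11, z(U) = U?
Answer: 530918/11 ≈ 48265.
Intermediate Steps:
t = 7/11 (t = -(-7)/11 = -½*(-14/11) = 7/11 ≈ 0.63636)
d = 135/11 (d = (-11 + 2)*(7/11 - 2) = -9*(-15/11) = 135/11 ≈ 12.273)
M(X) = -38 (M(X) = -18 - 1*20 = -18 - 20 = -38)
P(G, E) = E + G
P(31, d) - 1269*M(-11) = (135/11 + 31) - 1269*(-38) = 476/11 + 48222 = 530918/11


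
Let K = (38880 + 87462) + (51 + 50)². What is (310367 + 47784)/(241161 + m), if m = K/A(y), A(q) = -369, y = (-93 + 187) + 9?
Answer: 132157719/88851866 ≈ 1.4874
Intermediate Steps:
y = 103 (y = 94 + 9 = 103)
K = 136543 (K = 126342 + 101² = 126342 + 10201 = 136543)
m = -136543/369 (m = 136543/(-369) = 136543*(-1/369) = -136543/369 ≈ -370.04)
(310367 + 47784)/(241161 + m) = (310367 + 47784)/(241161 - 136543/369) = 358151/(88851866/369) = 358151*(369/88851866) = 132157719/88851866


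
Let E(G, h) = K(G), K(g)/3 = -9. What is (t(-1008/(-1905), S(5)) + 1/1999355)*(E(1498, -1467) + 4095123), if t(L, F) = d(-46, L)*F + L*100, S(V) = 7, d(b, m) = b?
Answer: -279801355840018728/253918085 ≈ -1.1019e+9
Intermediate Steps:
K(g) = -27 (K(g) = 3*(-9) = -27)
E(G, h) = -27
t(L, F) = -46*F + 100*L (t(L, F) = -46*F + L*100 = -46*F + 100*L)
(t(-1008/(-1905), S(5)) + 1/1999355)*(E(1498, -1467) + 4095123) = ((-46*7 + 100*(-1008/(-1905))) + 1/1999355)*(-27 + 4095123) = ((-322 + 100*(-1008*(-1/1905))) + 1/1999355)*4095096 = ((-322 + 100*(336/635)) + 1/1999355)*4095096 = ((-322 + 6720/127) + 1/1999355)*4095096 = (-34174/127 + 1/1999355)*4095096 = -68325957643/253918085*4095096 = -279801355840018728/253918085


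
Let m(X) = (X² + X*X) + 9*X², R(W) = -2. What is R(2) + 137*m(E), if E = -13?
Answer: 254681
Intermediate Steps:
m(X) = 11*X² (m(X) = (X² + X²) + 9*X² = 2*X² + 9*X² = 11*X²)
R(2) + 137*m(E) = -2 + 137*(11*(-13)²) = -2 + 137*(11*169) = -2 + 137*1859 = -2 + 254683 = 254681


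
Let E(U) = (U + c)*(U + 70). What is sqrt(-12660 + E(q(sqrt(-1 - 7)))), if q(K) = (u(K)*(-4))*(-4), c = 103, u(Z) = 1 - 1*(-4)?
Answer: sqrt(14790) ≈ 121.61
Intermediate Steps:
u(Z) = 5 (u(Z) = 1 + 4 = 5)
q(K) = 80 (q(K) = (5*(-4))*(-4) = -20*(-4) = 80)
E(U) = (70 + U)*(103 + U) (E(U) = (U + 103)*(U + 70) = (103 + U)*(70 + U) = (70 + U)*(103 + U))
sqrt(-12660 + E(q(sqrt(-1 - 7)))) = sqrt(-12660 + (7210 + 80**2 + 173*80)) = sqrt(-12660 + (7210 + 6400 + 13840)) = sqrt(-12660 + 27450) = sqrt(14790)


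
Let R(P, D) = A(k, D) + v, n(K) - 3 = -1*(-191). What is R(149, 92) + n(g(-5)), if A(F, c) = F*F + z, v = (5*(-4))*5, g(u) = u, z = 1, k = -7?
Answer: 144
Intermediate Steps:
v = -100 (v = -20*5 = -100)
n(K) = 194 (n(K) = 3 - 1*(-191) = 3 + 191 = 194)
A(F, c) = 1 + F² (A(F, c) = F*F + 1 = F² + 1 = 1 + F²)
R(P, D) = -50 (R(P, D) = (1 + (-7)²) - 100 = (1 + 49) - 100 = 50 - 100 = -50)
R(149, 92) + n(g(-5)) = -50 + 194 = 144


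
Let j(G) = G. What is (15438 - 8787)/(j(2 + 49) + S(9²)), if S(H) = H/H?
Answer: 6651/52 ≈ 127.90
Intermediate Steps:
S(H) = 1
(15438 - 8787)/(j(2 + 49) + S(9²)) = (15438 - 8787)/((2 + 49) + 1) = 6651/(51 + 1) = 6651/52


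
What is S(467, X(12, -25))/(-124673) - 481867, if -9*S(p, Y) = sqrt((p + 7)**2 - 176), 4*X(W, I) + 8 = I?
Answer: -481867 + 10*sqrt(2245)/1122057 ≈ -4.8187e+5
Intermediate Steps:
X(W, I) = -2 + I/4
S(p, Y) = -sqrt(-176 + (7 + p)**2)/9 (S(p, Y) = -sqrt((p + 7)**2 - 176)/9 = -sqrt((7 + p)**2 - 176)/9 = -sqrt(-176 + (7 + p)**2)/9)
S(467, X(12, -25))/(-124673) - 481867 = -sqrt(-176 + (7 + 467)**2)/9/(-124673) - 481867 = -sqrt(-176 + 474**2)/9*(-1/124673) - 481867 = -sqrt(-176 + 224676)/9*(-1/124673) - 481867 = -10*sqrt(2245)/9*(-1/124673) - 481867 = 10*sqrt(2245)/1122057 - 481867 = -481867 + 10*sqrt(2245)/1122057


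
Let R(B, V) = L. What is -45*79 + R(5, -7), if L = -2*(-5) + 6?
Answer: -3539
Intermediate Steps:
L = 16 (L = 10 + 6 = 16)
R(B, V) = 16
-45*79 + R(5, -7) = -45*79 + 16 = -3555 + 16 = -3539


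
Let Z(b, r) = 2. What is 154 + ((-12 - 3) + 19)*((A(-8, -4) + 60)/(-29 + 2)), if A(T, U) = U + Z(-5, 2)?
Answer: 3926/27 ≈ 145.41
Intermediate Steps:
A(T, U) = 2 + U (A(T, U) = U + 2 = 2 + U)
154 + ((-12 - 3) + 19)*((A(-8, -4) + 60)/(-29 + 2)) = 154 + ((-12 - 3) + 19)*(((2 - 4) + 60)/(-29 + 2)) = 154 + (-15 + 19)*((-2 + 60)/(-27)) = 154 + 4*(58*(-1/27)) = 154 + 4*(-58/27) = 154 - 232/27 = 3926/27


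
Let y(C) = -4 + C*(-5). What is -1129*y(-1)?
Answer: -1129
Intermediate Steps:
y(C) = -4 - 5*C
-1129*y(-1) = -1129*(-4 - 5*(-1)) = -1129*(-4 + 5) = -1129*1 = -1129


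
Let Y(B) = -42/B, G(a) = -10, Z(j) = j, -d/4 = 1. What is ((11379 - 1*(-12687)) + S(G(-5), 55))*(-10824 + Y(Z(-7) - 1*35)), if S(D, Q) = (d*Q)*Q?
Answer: -129508018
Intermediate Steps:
d = -4 (d = -4*1 = -4)
S(D, Q) = -4*Q² (S(D, Q) = (-4*Q)*Q = -4*Q²)
((11379 - 1*(-12687)) + S(G(-5), 55))*(-10824 + Y(Z(-7) - 1*35)) = ((11379 - 1*(-12687)) - 4*55²)*(-10824 - 42/(-7 - 1*35)) = ((11379 + 12687) - 4*3025)*(-10824 - 42/(-7 - 35)) = (24066 - 12100)*(-10824 - 42/(-42)) = 11966*(-10824 - 42*(-1/42)) = 11966*(-10824 + 1) = 11966*(-10823) = -129508018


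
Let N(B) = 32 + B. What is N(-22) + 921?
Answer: 931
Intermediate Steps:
N(-22) + 921 = (32 - 22) + 921 = 10 + 921 = 931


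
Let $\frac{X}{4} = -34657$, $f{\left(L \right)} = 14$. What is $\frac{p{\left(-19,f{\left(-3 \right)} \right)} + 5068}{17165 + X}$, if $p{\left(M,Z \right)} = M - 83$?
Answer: $- \frac{4966}{121463} \approx -0.040885$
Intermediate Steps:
$X = -138628$ ($X = 4 \left(-34657\right) = -138628$)
$p{\left(M,Z \right)} = -83 + M$
$\frac{p{\left(-19,f{\left(-3 \right)} \right)} + 5068}{17165 + X} = \frac{\left(-83 - 19\right) + 5068}{17165 - 138628} = \frac{-102 + 5068}{-121463} = 4966 \left(- \frac{1}{121463}\right) = - \frac{4966}{121463}$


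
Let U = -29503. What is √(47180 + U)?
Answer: √17677 ≈ 132.95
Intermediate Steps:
√(47180 + U) = √(47180 - 29503) = √17677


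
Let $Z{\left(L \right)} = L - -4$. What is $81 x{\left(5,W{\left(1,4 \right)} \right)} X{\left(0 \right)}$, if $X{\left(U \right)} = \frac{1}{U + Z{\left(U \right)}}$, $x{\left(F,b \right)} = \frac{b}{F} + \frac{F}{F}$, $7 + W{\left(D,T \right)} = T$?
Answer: $\frac{81}{10} \approx 8.1$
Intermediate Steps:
$Z{\left(L \right)} = 4 + L$ ($Z{\left(L \right)} = L + 4 = 4 + L$)
$W{\left(D,T \right)} = -7 + T$
$x{\left(F,b \right)} = 1 + \frac{b}{F}$ ($x{\left(F,b \right)} = \frac{b}{F} + 1 = 1 + \frac{b}{F}$)
$X{\left(U \right)} = \frac{1}{4 + 2 U}$ ($X{\left(U \right)} = \frac{1}{U + \left(4 + U\right)} = \frac{1}{4 + 2 U}$)
$81 x{\left(5,W{\left(1,4 \right)} \right)} X{\left(0 \right)} = 81 \frac{5 + \left(-7 + 4\right)}{5} \frac{1}{2 \left(2 + 0\right)} = 81 \frac{5 - 3}{5} \frac{1}{2 \cdot 2} = 81 \cdot \frac{1}{5} \cdot 2 \cdot \frac{1}{2} \cdot \frac{1}{2} = 81 \cdot \frac{2}{5} \cdot \frac{1}{4} = \frac{162}{5} \cdot \frac{1}{4} = \frac{81}{10}$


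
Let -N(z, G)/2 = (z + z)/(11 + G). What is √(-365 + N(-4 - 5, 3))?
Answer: I*√17759/7 ≈ 19.038*I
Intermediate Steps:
N(z, G) = -4*z/(11 + G) (N(z, G) = -2*(z + z)/(11 + G) = -2*2*z/(11 + G) = -4*z/(11 + G))
√(-365 + N(-4 - 5, 3)) = √(-365 - 4*(-4 - 5)/(11 + 3)) = √(-365 - 4*(-9)/14) = √(-365 - 4*(-9)*1/14) = √(-365 + 18/7) = √(-2537/7) = I*√17759/7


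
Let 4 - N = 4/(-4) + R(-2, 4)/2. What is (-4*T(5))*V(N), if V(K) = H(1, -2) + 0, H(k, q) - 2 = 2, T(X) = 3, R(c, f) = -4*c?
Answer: -48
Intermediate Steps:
H(k, q) = 4 (H(k, q) = 2 + 2 = 4)
N = 1 (N = 4 - (4/(-4) - 4*(-2)/2) = 4 - (4*(-¼) + 8*(½)) = 4 - (-1 + 4) = 4 - 1*3 = 4 - 3 = 1)
V(K) = 4 (V(K) = 4 + 0 = 4)
(-4*T(5))*V(N) = -4*3*4 = -12*4 = -48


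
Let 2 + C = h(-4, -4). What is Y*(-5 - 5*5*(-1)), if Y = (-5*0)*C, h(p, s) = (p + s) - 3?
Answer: 0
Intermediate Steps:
h(p, s) = -3 + p + s
C = -13 (C = -2 + (-3 - 4 - 4) = -2 - 11 = -13)
Y = 0 (Y = -5*0*(-13) = 0*(-13) = 0)
Y*(-5 - 5*5*(-1)) = 0*(-5 - 5*5*(-1)) = 0*(-5 - 25*(-1)) = 0*(-5 + 25) = 0*20 = 0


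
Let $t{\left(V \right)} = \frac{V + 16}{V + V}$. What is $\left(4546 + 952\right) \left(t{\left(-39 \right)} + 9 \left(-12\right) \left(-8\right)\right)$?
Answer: $\frac{185323835}{39} \approx 4.7519 \cdot 10^{6}$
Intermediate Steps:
$t{\left(V \right)} = \frac{16 + V}{2 V}$
$\left(4546 + 952\right) \left(t{\left(-39 \right)} + 9 \left(-12\right) \left(-8\right)\right) = \left(4546 + 952\right) \left(\frac{16 - 39}{2 \left(-39\right)} + 9 \left(-12\right) \left(-8\right)\right) = 5498 \left(\frac{1}{2} \left(- \frac{1}{39}\right) \left(-23\right) - -864\right) = 5498 \left(\frac{23}{78} + 864\right) = 5498 \cdot \frac{67415}{78} = \frac{185323835}{39}$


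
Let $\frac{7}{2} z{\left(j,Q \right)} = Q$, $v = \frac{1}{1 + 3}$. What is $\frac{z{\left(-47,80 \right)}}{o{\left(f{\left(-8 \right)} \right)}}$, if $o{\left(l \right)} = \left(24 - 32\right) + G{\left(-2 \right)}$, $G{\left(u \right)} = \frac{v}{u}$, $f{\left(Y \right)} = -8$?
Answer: $- \frac{256}{91} \approx -2.8132$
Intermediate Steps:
$v = \frac{1}{4} \approx 0.25$
$z{\left(j,Q \right)} = \frac{2 Q}{7}$
$G{\left(u \right)} = \frac{1}{4 u}$
$o{\left(l \right)} = - \frac{65}{8}$ ($o{\left(l \right)} = \left(24 - 32\right) + \frac{1}{4 \left(-2\right)} = -8 + \frac{1}{4} \left(- \frac{1}{2}\right) = -8 - \frac{1}{8} = - \frac{65}{8}$)
$\frac{z{\left(-47,80 \right)}}{o{\left(f{\left(-8 \right)} \right)}} = \frac{\frac{2}{7} \cdot 80}{- \frac{65}{8}} = \frac{160}{7} \left(- \frac{8}{65}\right) = - \frac{256}{91}$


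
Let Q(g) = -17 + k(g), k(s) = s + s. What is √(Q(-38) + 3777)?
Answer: 2*√921 ≈ 60.696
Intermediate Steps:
k(s) = 2*s
Q(g) = -17 + 2*g
√(Q(-38) + 3777) = √((-17 + 2*(-38)) + 3777) = √((-17 - 76) + 3777) = √(-93 + 3777) = √3684 = 2*√921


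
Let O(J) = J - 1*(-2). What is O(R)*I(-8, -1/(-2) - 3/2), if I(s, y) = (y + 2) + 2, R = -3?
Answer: -3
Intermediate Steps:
O(J) = 2 + J (O(J) = J + 2 = 2 + J)
I(s, y) = 4 + y (I(s, y) = (2 + y) + 2 = 4 + y)
O(R)*I(-8, -1/(-2) - 3/2) = (2 - 3)*(4 + (-1/(-2) - 3/2)) = -(4 + (-1*(-½) - 3*½)) = -(4 + (½ - 3/2)) = -(4 - 1) = -1*3 = -3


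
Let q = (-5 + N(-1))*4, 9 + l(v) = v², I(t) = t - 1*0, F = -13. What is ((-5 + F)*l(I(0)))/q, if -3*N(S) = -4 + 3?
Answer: -243/28 ≈ -8.6786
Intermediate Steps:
I(t) = t (I(t) = t + 0 = t)
N(S) = ⅓ (N(S) = -(-4 + 3)/3 = -⅓*(-1) = ⅓)
l(v) = -9 + v²
q = -56/3 (q = (-5 + ⅓)*4 = -14/3*4 = -56/3 ≈ -18.667)
((-5 + F)*l(I(0)))/q = ((-5 - 13)*(-9 + 0²))/(-56/3) = -18*(-9 + 0)*(-3/56) = -18*(-9)*(-3/56) = 162*(-3/56) = -243/28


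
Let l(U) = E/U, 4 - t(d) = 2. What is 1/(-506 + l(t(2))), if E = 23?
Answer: -2/989 ≈ -0.0020222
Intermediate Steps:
t(d) = 2 (t(d) = 4 - 1*2 = 4 - 2 = 2)
l(U) = 23/U
1/(-506 + l(t(2))) = 1/(-506 + 23/2) = 1/(-989/2) = -2/989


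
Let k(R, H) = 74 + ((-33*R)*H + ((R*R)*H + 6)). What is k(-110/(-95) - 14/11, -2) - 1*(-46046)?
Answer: 2014497598/43681 ≈ 46118.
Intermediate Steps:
k(R, H) = 80 + H*R**2 - 33*H*R (k(R, H) = 74 + (-33*H*R + (R**2*H + 6)) = 74 + (-33*H*R + (H*R**2 + 6)) = 74 + (-33*H*R + (6 + H*R**2)) = 74 + (6 + H*R**2 - 33*H*R) = 80 + H*R**2 - 33*H*R)
k(-110/(-95) - 14/11, -2) - 1*(-46046) = (80 - 2*(-110/(-95) - 14/11)**2 - 33*(-2)*(-110/(-95) - 14/11)) - 1*(-46046) = (80 - 2*(-110*(-1/95) - 14*1/11)**2 - 33*(-2)*(-110*(-1/95) - 14*1/11)) + 46046 = (80 - 2*(22/19 - 14/11)**2 - 33*(-2)*(22/19 - 14/11)) + 46046 = (80 - 2*(-24/209)**2 - 33*(-2)*(-24/209)) + 46046 = (80 - 2*576/43681 - 144/19) + 46046 = (80 - 1152/43681 - 144/19) + 46046 = 3162272/43681 + 46046 = 2014497598/43681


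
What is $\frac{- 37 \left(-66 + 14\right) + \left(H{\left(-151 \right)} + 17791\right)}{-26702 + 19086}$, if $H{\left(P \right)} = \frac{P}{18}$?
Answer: $- \frac{354719}{137088} \approx -2.5875$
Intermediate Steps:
$H{\left(P \right)} = \frac{P}{18}$ ($H{\left(P \right)} = P \frac{1}{18} = \frac{P}{18}$)
$\frac{- 37 \left(-66 + 14\right) + \left(H{\left(-151 \right)} + 17791\right)}{-26702 + 19086} = \frac{- 37 \left(-66 + 14\right) + \left(\frac{1}{18} \left(-151\right) + 17791\right)}{-26702 + 19086} = \frac{\left(-37\right) \left(-52\right) + \left(- \frac{151}{18} + 17791\right)}{-7616} = \left(1924 + \frac{320087}{18}\right) \left(- \frac{1}{7616}\right) = \frac{354719}{18} \left(- \frac{1}{7616}\right) = - \frac{354719}{137088}$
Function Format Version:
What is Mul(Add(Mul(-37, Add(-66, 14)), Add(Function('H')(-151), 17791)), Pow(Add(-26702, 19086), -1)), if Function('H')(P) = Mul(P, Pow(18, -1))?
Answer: Rational(-354719, 137088) ≈ -2.5875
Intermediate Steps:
Function('H')(P) = Mul(Rational(1, 18), P) (Function('H')(P) = Mul(P, Rational(1, 18)) = Mul(Rational(1, 18), P))
Mul(Add(Mul(-37, Add(-66, 14)), Add(Function('H')(-151), 17791)), Pow(Add(-26702, 19086), -1)) = Mul(Add(Mul(-37, Add(-66, 14)), Add(Mul(Rational(1, 18), -151), 17791)), Pow(Add(-26702, 19086), -1)) = Mul(Add(Mul(-37, -52), Add(Rational(-151, 18), 17791)), Pow(-7616, -1)) = Mul(Add(1924, Rational(320087, 18)), Rational(-1, 7616)) = Mul(Rational(354719, 18), Rational(-1, 7616)) = Rational(-354719, 137088)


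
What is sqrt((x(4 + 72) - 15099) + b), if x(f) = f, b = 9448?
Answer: 5*I*sqrt(223) ≈ 74.666*I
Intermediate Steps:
sqrt((x(4 + 72) - 15099) + b) = sqrt(((4 + 72) - 15099) + 9448) = sqrt((76 - 15099) + 9448) = sqrt(-15023 + 9448) = sqrt(-5575) = 5*I*sqrt(223)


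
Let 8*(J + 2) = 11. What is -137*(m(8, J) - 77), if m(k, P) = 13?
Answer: 8768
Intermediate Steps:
J = -5/8 (J = -2 + (⅛)*11 = -2 + 11/8 = -5/8 ≈ -0.62500)
-137*(m(8, J) - 77) = -137*(13 - 77) = -137*(-64) = 8768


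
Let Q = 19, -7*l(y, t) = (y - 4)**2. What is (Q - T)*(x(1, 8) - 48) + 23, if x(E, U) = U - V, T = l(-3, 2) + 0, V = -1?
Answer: -991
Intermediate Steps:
l(y, t) = -(-4 + y)**2/7 (l(y, t) = -(y - 4)**2/7 = -(-4 + y)**2/7)
T = -7 (T = -(-4 - 3)**2/7 + 0 = -1/7*(-7)**2 + 0 = -1/7*49 + 0 = -7 + 0 = -7)
x(E, U) = 1 + U (x(E, U) = U - 1*(-1) = U + 1 = 1 + U)
(Q - T)*(x(1, 8) - 48) + 23 = (19 - 1*(-7))*((1 + 8) - 48) + 23 = (19 + 7)*(9 - 48) + 23 = 26*(-39) + 23 = -1014 + 23 = -991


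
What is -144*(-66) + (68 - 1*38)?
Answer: 9534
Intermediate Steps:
-144*(-66) + (68 - 1*38) = 9504 + (68 - 38) = 9504 + 30 = 9534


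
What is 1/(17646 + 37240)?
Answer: 1/54886 ≈ 1.8220e-5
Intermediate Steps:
1/(17646 + 37240) = 1/54886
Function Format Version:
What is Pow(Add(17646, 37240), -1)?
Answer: Rational(1, 54886) ≈ 1.8220e-5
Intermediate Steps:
Pow(Add(17646, 37240), -1) = Pow(54886, -1) = Rational(1, 54886)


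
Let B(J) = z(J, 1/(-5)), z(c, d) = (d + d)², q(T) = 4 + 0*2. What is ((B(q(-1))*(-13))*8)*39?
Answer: -16224/25 ≈ -648.96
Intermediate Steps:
q(T) = 4 (q(T) = 4 + 0 = 4)
z(c, d) = 4*d² (z(c, d) = (2*d)² = 4*d²)
B(J) = 4/25 (B(J) = 4*(1/(-5))² = 4*(-⅕)² = 4*(1/25) = 4/25)
((B(q(-1))*(-13))*8)*39 = (((4/25)*(-13))*8)*39 = -52/25*8*39 = -416/25*39 = -16224/25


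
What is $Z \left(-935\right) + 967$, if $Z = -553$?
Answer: $518022$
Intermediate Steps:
$Z \left(-935\right) + 967 = \left(-553\right) \left(-935\right) + 967 = 517055 + 967 = 518022$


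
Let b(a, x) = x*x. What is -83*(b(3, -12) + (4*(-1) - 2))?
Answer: -11454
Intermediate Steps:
b(a, x) = x²
-83*(b(3, -12) + (4*(-1) - 2)) = -83*((-12)² + (4*(-1) - 2)) = -83*(144 + (-4 - 2)) = -83*(144 - 6) = -83*138 = -11454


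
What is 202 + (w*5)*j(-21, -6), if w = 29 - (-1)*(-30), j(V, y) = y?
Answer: 232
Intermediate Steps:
w = -1 (w = 29 - 1*30 = 29 - 30 = -1)
202 + (w*5)*j(-21, -6) = 202 - 1*5*(-6) = 202 - 5*(-6) = 202 + 30 = 232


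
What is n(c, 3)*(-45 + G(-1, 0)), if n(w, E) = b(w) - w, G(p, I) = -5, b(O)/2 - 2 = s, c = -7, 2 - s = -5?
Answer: -1250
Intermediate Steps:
s = 7 (s = 2 - 1*(-5) = 2 + 5 = 7)
b(O) = 18 (b(O) = 4 + 2*7 = 4 + 14 = 18)
n(w, E) = 18 - w
n(c, 3)*(-45 + G(-1, 0)) = (18 - 1*(-7))*(-45 - 5) = (18 + 7)*(-50) = 25*(-50) = -1250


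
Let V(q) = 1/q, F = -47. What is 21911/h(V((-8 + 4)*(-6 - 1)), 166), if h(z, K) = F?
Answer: -21911/47 ≈ -466.19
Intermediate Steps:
h(z, K) = -47
21911/h(V((-8 + 4)*(-6 - 1)), 166) = 21911/(-47) = 21911*(-1/47) = -21911/47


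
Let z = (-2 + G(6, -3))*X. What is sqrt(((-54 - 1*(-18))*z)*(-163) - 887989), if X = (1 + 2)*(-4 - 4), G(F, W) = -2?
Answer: I*sqrt(324661) ≈ 569.79*I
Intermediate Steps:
X = -24 (X = 3*(-8) = -24)
z = 96 (z = (-2 - 2)*(-24) = -4*(-24) = 96)
sqrt(((-54 - 1*(-18))*z)*(-163) - 887989) = sqrt(((-54 - 1*(-18))*96)*(-163) - 887989) = sqrt(((-54 + 18)*96)*(-163) - 887989) = sqrt(-36*96*(-163) - 887989) = sqrt(-3456*(-163) - 887989) = sqrt(563328 - 887989) = sqrt(-324661) = I*sqrt(324661)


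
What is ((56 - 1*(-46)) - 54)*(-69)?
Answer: -3312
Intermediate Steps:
((56 - 1*(-46)) - 54)*(-69) = ((56 + 46) - 54)*(-69) = (102 - 54)*(-69) = 48*(-69) = -3312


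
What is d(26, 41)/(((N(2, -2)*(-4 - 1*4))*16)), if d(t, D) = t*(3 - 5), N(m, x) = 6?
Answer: 13/192 ≈ 0.067708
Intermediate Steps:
d(t, D) = -2*t (d(t, D) = t*(-2) = -2*t)
d(26, 41)/(((N(2, -2)*(-4 - 1*4))*16)) = (-2*26)/(((6*(-4 - 1*4))*16)) = -52*1/(96*(-4 - 4)) = -52/((6*(-8))*16) = -52/((-48*16)) = -52/(-768) = -52*(-1/768) = 13/192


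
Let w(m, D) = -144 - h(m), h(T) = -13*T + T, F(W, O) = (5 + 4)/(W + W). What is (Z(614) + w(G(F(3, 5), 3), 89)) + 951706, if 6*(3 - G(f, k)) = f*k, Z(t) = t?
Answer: 952203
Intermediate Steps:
F(W, O) = 9/(2*W) (F(W, O) = 9/((2*W)) = 9*(1/(2*W)) = 9/(2*W))
h(T) = -12*T
G(f, k) = 3 - f*k/6
w(m, D) = -144 + 12*m (w(m, D) = -144 - (-12)*m = -144 + 12*m)
(Z(614) + w(G(F(3, 5), 3), 89)) + 951706 = (614 + (-144 + 12*(3 - ⅙*(9/2)/3*3))) + 951706 = (614 + (-144 + 12*(3 - ⅙*(9/2)*(⅓)*3))) + 951706 = (614 + (-144 + 12*(3 - ⅙*3/2*3))) + 951706 = (614 + (-144 + 12*(3 - ¾))) + 951706 = (614 + (-144 + 12*(9/4))) + 951706 = (614 + (-144 + 27)) + 951706 = (614 - 117) + 951706 = 497 + 951706 = 952203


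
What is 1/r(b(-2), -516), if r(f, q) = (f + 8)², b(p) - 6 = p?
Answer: 1/144 ≈ 0.0069444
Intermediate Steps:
b(p) = 6 + p
r(f, q) = (8 + f)²
1/r(b(-2), -516) = 1/((8 + (6 - 2))²) = 1/((8 + 4)²) = 1/(12²) = 1/144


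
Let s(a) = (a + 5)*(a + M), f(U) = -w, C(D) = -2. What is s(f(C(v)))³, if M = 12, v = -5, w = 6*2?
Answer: 0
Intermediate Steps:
w = 12
f(U) = -12 (f(U) = -1*12 = -12)
s(a) = (5 + a)*(12 + a) (s(a) = (a + 5)*(a + 12) = (5 + a)*(12 + a))
s(f(C(v)))³ = (60 + (-12)² + 17*(-12))³ = (60 + 144 - 204)³ = 0³ = 0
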